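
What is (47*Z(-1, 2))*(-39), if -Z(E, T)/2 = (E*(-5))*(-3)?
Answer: -54990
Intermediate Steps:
Z(E, T) = -30*E (Z(E, T) = -2*E*(-5)*(-3) = -2*(-5*E)*(-3) = -30*E)
(47*Z(-1, 2))*(-39) = (47*(-30*(-1)))*(-39) = (47*30)*(-39) = 1410*(-39) = -54990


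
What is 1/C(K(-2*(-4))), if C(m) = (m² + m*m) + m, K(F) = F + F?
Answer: 1/528 ≈ 0.0018939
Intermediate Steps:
K(F) = 2*F
C(m) = m + 2*m² (C(m) = (m² + m²) + m = 2*m² + m = m + 2*m²)
1/C(K(-2*(-4))) = 1/((2*(-2*(-4)))*(1 + 2*(2*(-2*(-4))))) = 1/((2*8)*(1 + 2*(2*8))) = 1/(16*(1 + 2*16)) = 1/(16*(1 + 32)) = 1/(16*33) = 1/528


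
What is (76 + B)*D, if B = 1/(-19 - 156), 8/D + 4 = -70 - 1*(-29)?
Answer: -35464/2625 ≈ -13.510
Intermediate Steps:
D = -8/45 (D = 8/(-4 + (-70 - 1*(-29))) = 8/(-4 + (-70 + 29)) = 8/(-4 - 41) = 8/(-45) = 8*(-1/45) = -8/45 ≈ -0.17778)
B = -1/175 (B = 1/(-175) = -1/175 ≈ -0.0057143)
(76 + B)*D = (76 - 1/175)*(-8/45) = (13299/175)*(-8/45) = -35464/2625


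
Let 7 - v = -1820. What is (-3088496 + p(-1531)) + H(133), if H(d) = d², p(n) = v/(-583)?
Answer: -1790282308/583 ≈ -3.0708e+6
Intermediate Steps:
v = 1827 (v = 7 - 1*(-1820) = 7 + 1820 = 1827)
p(n) = -1827/583 (p(n) = 1827/(-583) = 1827*(-1/583) = -1827/583)
(-3088496 + p(-1531)) + H(133) = (-3088496 - 1827/583) + 133² = -1800594995/583 + 17689 = -1790282308/583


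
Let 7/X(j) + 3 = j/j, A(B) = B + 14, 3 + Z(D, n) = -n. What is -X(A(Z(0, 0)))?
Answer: 7/2 ≈ 3.5000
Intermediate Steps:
Z(D, n) = -3 - n
A(B) = 14 + B
X(j) = -7/2 (X(j) = 7/(-3 + j/j) = 7/(-3 + 1) = 7/(-2) = 7*(-½) = -7/2)
-X(A(Z(0, 0))) = -1*(-7/2) = 7/2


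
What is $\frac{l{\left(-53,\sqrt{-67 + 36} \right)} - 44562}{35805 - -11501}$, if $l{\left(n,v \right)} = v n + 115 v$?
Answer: $- \frac{3183}{3379} + \frac{i \sqrt{31}}{763} \approx -0.94199 + 0.0072972 i$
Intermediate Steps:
$l{\left(n,v \right)} = 115 v + n v$ ($l{\left(n,v \right)} = n v + 115 v = 115 v + n v$)
$\frac{l{\left(-53,\sqrt{-67 + 36} \right)} - 44562}{35805 - -11501} = \frac{\sqrt{-67 + 36} \left(115 - 53\right) - 44562}{35805 - -11501} = \frac{\sqrt{-31} \cdot 62 - 44562}{35805 + 11501} = \frac{i \sqrt{31} \cdot 62 - 44562}{47306} = \left(62 i \sqrt{31} - 44562\right) \frac{1}{47306} = \left(-44562 + 62 i \sqrt{31}\right) \frac{1}{47306} = - \frac{3183}{3379} + \frac{i \sqrt{31}}{763}$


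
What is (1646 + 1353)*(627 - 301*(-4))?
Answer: 5491169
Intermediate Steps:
(1646 + 1353)*(627 - 301*(-4)) = 2999*(627 + 1204) = 2999*1831 = 5491169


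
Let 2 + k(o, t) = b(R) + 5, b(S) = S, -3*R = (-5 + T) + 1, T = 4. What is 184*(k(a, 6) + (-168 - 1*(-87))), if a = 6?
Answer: -14352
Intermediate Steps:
R = 0 (R = -((-5 + 4) + 1)/3 = -(-1 + 1)/3 = -⅓*0 = 0)
k(o, t) = 3 (k(o, t) = -2 + (0 + 5) = -2 + 5 = 3)
184*(k(a, 6) + (-168 - 1*(-87))) = 184*(3 + (-168 - 1*(-87))) = 184*(3 + (-168 + 87)) = 184*(3 - 81) = 184*(-78) = -14352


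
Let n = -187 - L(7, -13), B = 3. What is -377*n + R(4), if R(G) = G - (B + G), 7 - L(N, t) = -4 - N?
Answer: 77282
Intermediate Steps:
L(N, t) = 11 + N (L(N, t) = 7 - (-4 - N) = 7 + (4 + N) = 11 + N)
R(G) = -3 (R(G) = G - (3 + G) = G + (-3 - G) = -3)
n = -205 (n = -187 - (11 + 7) = -187 - 1*18 = -187 - 18 = -205)
-377*n + R(4) = -377*(-205) - 3 = 77285 - 3 = 77282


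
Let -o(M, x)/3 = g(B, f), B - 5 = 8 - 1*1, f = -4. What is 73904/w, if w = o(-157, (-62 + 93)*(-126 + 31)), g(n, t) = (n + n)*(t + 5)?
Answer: -9238/9 ≈ -1026.4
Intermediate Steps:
B = 12 (B = 5 + (8 - 1*1) = 5 + (8 - 1) = 5 + 7 = 12)
g(n, t) = 2*n*(5 + t) (g(n, t) = (2*n)*(5 + t) = 2*n*(5 + t))
o(M, x) = -72 (o(M, x) = -6*12*(5 - 4) = -6*12 = -3*24 = -72)
w = -72
73904/w = 73904/(-72) = 73904*(-1/72) = -9238/9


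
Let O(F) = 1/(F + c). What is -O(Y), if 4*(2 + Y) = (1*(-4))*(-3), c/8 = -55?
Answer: 1/439 ≈ 0.0022779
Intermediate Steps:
c = -440 (c = 8*(-55) = -440)
Y = 1 (Y = -2 + ((1*(-4))*(-3))/4 = -2 + (-4*(-3))/4 = -2 + (1/4)*12 = -2 + 3 = 1)
O(F) = 1/(-440 + F) (O(F) = 1/(F - 440) = 1/(-440 + F))
-O(Y) = -1/(-440 + 1) = -1/(-439) = -1*(-1/439) = 1/439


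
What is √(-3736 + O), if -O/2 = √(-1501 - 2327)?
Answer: 2*√(-934 - I*√957) ≈ 1.0121 - 61.131*I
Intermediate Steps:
O = -4*I*√957 (O = -2*√(-1501 - 2327) = -4*I*√957 ≈ -123.74*I)
√(-3736 + O) = √(-3736 - 4*I*√957)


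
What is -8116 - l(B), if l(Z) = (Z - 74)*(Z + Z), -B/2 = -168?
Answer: -184180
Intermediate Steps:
B = 336 (B = -2*(-168) = 336)
l(Z) = 2*Z*(-74 + Z) (l(Z) = (-74 + Z)*(2*Z) = 2*Z*(-74 + Z))
-8116 - l(B) = -8116 - 2*336*(-74 + 336) = -8116 - 2*336*262 = -8116 - 1*176064 = -8116 - 176064 = -184180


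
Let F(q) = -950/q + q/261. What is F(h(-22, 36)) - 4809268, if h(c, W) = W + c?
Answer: -8786656513/1827 ≈ -4.8093e+6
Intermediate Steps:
F(q) = -950/q + q/261 (F(q) = -950/q + q*(1/261) = -950/q + q/261)
F(h(-22, 36)) - 4809268 = (-950/(36 - 22) + (36 - 22)/261) - 4809268 = (-950/14 + (1/261)*14) - 4809268 = (-950*1/14 + 14/261) - 4809268 = (-475/7 + 14/261) - 4809268 = -123877/1827 - 4809268 = -8786656513/1827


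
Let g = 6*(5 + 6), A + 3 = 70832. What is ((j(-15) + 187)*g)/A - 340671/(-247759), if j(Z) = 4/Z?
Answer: 12355848763/7976601005 ≈ 1.5490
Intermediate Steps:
A = 70829 (A = -3 + 70832 = 70829)
g = 66 (g = 6*11 = 66)
((j(-15) + 187)*g)/A - 340671/(-247759) = ((4/(-15) + 187)*66)/70829 - 340671/(-247759) = ((4*(-1/15) + 187)*66)*(1/70829) - 340671*(-1/247759) = ((-4/15 + 187)*66)*(1/70829) + 340671/247759 = ((2801/15)*66)*(1/70829) + 340671/247759 = (61622/5)*(1/70829) + 340671/247759 = 5602/32195 + 340671/247759 = 12355848763/7976601005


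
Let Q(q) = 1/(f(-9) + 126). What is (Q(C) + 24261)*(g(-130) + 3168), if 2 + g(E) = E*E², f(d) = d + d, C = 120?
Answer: -958043285771/18 ≈ -5.3225e+10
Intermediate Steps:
f(d) = 2*d
g(E) = -2 + E³ (g(E) = -2 + E*E² = -2 + E³)
Q(q) = 1/108 (Q(q) = 1/(2*(-9) + 126) = 1/(-18 + 126) = 1/108)
(Q(C) + 24261)*(g(-130) + 3168) = (1/108 + 24261)*((-2 + (-130)³) + 3168) = 2620189*((-2 - 2197000) + 3168)/108 = 2620189*(-2197002 + 3168)/108 = (2620189/108)*(-2193834) = -958043285771/18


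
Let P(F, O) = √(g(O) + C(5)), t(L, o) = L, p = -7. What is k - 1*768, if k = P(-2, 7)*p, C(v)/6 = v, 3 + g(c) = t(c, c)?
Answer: -768 - 7*√34 ≈ -808.82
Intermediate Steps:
g(c) = -3 + c
C(v) = 6*v
P(F, O) = √(27 + O) (P(F, O) = √((-3 + O) + 6*5) = √((-3 + O) + 30) = √(27 + O))
k = -7*√34 (k = √(27 + 7)*(-7) = √34*(-7) = -7*√34 ≈ -40.817)
k - 1*768 = -7*√34 - 1*768 = -7*√34 - 768 = -768 - 7*√34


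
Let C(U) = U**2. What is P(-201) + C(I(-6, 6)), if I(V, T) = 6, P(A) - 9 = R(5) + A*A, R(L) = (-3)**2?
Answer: 40455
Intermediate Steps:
R(L) = 9
P(A) = 18 + A**2 (P(A) = 9 + (9 + A*A) = 9 + (9 + A**2) = 18 + A**2)
P(-201) + C(I(-6, 6)) = (18 + (-201)**2) + 6**2 = (18 + 40401) + 36 = 40419 + 36 = 40455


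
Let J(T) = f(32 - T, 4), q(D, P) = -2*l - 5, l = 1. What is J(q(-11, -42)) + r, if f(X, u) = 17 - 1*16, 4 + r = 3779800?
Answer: 3779797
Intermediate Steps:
r = 3779796 (r = -4 + 3779800 = 3779796)
f(X, u) = 1 (f(X, u) = 17 - 16 = 1)
q(D, P) = -7 (q(D, P) = -2*1 - 5 = -2 - 5 = -7)
J(T) = 1
J(q(-11, -42)) + r = 1 + 3779796 = 3779797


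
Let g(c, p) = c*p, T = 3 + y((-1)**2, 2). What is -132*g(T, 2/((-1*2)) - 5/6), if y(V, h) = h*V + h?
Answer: 1694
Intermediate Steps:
y(V, h) = h + V*h (y(V, h) = V*h + h = h + V*h)
T = 7 (T = 3 + 2*(1 + (-1)**2) = 3 + 2*(1 + 1) = 3 + 2*2 = 3 + 4 = 7)
-132*g(T, 2/((-1*2)) - 5/6) = -924*(2/((-1*2)) - 5/6) = -924*(2/(-2) - 5*1/6) = -924*(2*(-1/2) - 5/6) = -924*(-1 - 5/6) = -924*(-11)/6 = -132*(-77/6) = 1694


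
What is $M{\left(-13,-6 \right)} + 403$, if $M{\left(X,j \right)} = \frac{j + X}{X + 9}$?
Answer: $\frac{1631}{4} \approx 407.75$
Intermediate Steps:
$M{\left(X,j \right)} = \frac{X + j}{9 + X}$
$M{\left(-13,-6 \right)} + 403 = \frac{-13 - 6}{9 - 13} + 403 = \frac{1}{-4} \left(-19\right) + 403 = \left(- \frac{1}{4}\right) \left(-19\right) + 403 = \frac{19}{4} + 403 = \frac{1631}{4}$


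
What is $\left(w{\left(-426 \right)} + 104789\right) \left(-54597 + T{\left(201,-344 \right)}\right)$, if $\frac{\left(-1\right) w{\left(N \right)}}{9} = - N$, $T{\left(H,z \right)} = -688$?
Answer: $-5581297175$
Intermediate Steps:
$w{\left(N \right)} = 9 N$ ($w{\left(N \right)} = - 9 \left(- N\right) = 9 N$)
$\left(w{\left(-426 \right)} + 104789\right) \left(-54597 + T{\left(201,-344 \right)}\right) = \left(9 \left(-426\right) + 104789\right) \left(-54597 - 688\right) = \left(-3834 + 104789\right) \left(-55285\right) = 100955 \left(-55285\right) = -5581297175$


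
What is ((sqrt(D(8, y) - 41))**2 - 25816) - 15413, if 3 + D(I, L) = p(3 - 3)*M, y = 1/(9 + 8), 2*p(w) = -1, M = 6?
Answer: -41276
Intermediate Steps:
p(w) = -1/2 (p(w) = (1/2)*(-1) = -1/2)
y = 1/17 ≈ 0.058824
D(I, L) = -6 (D(I, L) = -3 - 1/2*6 = -3 - 3 = -6)
((sqrt(D(8, y) - 41))**2 - 25816) - 15413 = ((sqrt(-6 - 41))**2 - 25816) - 15413 = ((sqrt(-47))**2 - 25816) - 15413 = ((I*sqrt(47))**2 - 25816) - 15413 = (-47 - 25816) - 15413 = -25863 - 15413 = -41276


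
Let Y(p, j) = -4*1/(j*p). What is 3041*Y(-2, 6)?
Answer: 3041/3 ≈ 1013.7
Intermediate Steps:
Y(p, j) = -4/(j*p)
3041*Y(-2, 6) = 3041*(-4/(6*(-2))) = 3041*(-4*1/6*(-1/2)) = 3041*(1/3) = 3041/3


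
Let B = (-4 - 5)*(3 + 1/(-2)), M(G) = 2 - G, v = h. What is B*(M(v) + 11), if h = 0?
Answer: -585/2 ≈ -292.50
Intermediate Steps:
v = 0
B = -45/2 (B = -9*(3 - ½) = -9*5/2 = -45/2 ≈ -22.500)
B*(M(v) + 11) = -45*((2 - 1*0) + 11)/2 = -45*((2 + 0) + 11)/2 = -45*(2 + 11)/2 = -45/2*13 = -585/2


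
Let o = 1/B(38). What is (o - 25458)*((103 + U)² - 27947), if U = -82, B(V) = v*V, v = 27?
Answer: 359227080971/513 ≈ 7.0025e+8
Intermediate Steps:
B(V) = 27*V
o = 1/1026 (o = 1/(27*38) = 1/1026 ≈ 0.00097466)
(o - 25458)*((103 + U)² - 27947) = (1/1026 - 25458)*((103 - 82)² - 27947) = -26119907*(21² - 27947)/1026 = -26119907*(441 - 27947)/1026 = -26119907/1026*(-27506) = 359227080971/513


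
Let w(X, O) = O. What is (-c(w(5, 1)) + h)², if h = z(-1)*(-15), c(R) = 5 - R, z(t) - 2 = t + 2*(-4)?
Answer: 10201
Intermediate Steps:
z(t) = -6 + t (z(t) = 2 + (t + 2*(-4)) = 2 + (t - 8) = 2 + (-8 + t) = -6 + t)
h = 105 (h = (-6 - 1)*(-15) = -7*(-15) = 105)
(-c(w(5, 1)) + h)² = (-(5 - 1*1) + 105)² = (-(5 - 1) + 105)² = (-1*4 + 105)² = (-4 + 105)² = 101² = 10201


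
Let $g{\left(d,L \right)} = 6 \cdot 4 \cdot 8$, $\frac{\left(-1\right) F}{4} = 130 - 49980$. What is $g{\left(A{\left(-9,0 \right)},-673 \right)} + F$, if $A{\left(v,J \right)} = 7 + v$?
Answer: $199592$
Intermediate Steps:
$F = 199400$ ($F = - 4 \left(130 - 49980\right) = \left(-4\right) \left(-49850\right) = 199400$)
$g{\left(d,L \right)} = 192$ ($g{\left(d,L \right)} = 24 \cdot 8 = 192$)
$g{\left(A{\left(-9,0 \right)},-673 \right)} + F = 192 + 199400 = 199592$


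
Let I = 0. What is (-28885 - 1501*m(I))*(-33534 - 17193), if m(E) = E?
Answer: 1465249395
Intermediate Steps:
(-28885 - 1501*m(I))*(-33534 - 17193) = (-28885 - 1501*0)*(-33534 - 17193) = (-28885 + 0)*(-50727) = -28885*(-50727) = 1465249395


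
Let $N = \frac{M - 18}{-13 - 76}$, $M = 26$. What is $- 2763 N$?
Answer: $\frac{22104}{89} \approx 248.36$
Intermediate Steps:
$N = - \frac{8}{89}$ ($N = \frac{26 - 18}{-13 - 76} = \frac{8}{-89} = 8 \left(- \frac{1}{89}\right) = - \frac{8}{89} \approx -0.089888$)
$- 2763 N = \left(-2763\right) \left(- \frac{8}{89}\right) = \frac{22104}{89}$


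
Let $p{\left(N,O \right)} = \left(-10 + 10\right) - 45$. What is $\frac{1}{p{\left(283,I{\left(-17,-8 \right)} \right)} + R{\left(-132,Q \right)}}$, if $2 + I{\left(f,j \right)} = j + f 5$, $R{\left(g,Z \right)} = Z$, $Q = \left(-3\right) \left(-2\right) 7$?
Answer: $- \frac{1}{3} \approx -0.33333$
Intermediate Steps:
$Q = 42$ ($Q = 6 \cdot 7 = 42$)
$I{\left(f,j \right)} = -2 + j + 5 f$ ($I{\left(f,j \right)} = -2 + \left(j + f 5\right) = -2 + \left(j + 5 f\right) = -2 + j + 5 f$)
$p{\left(N,O \right)} = -45$ ($p{\left(N,O \right)} = 0 - 45 = -45$)
$\frac{1}{p{\left(283,I{\left(-17,-8 \right)} \right)} + R{\left(-132,Q \right)}} = \frac{1}{-45 + 42} = \frac{1}{-3} = - \frac{1}{3}$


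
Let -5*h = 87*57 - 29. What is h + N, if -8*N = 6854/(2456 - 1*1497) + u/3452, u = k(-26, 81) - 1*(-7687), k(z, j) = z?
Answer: -26143978491/26483744 ≈ -987.17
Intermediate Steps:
h = -986 (h = -(87*57 - 29)/5 = -(4959 - 29)/5 = -1/5*4930 = -986)
u = 7661 (u = -26 - 1*(-7687) = -26 + 7687 = 7661)
N = -31006907/26483744 (N = -(6854/(2456 - 1*1497) + 7661/3452)/8 = -(6854/(2456 - 1497) + 7661*(1/3452))/8 = -(6854/959 + 7661/3452)/8 = -1/8*31006907/3310468 = -31006907/26483744 ≈ -1.1708)
h + N = -986 - 31006907/26483744 = -26143978491/26483744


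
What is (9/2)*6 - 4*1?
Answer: 23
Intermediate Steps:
(9/2)*6 - 4*1 = (9*(½))*6 - 4 = (9/2)*6 - 4 = 27 - 4 = 23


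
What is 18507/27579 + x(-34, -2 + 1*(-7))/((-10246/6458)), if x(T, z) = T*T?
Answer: -34283327945/47095739 ≈ -727.95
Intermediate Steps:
x(T, z) = T²
18507/27579 + x(-34, -2 + 1*(-7))/((-10246/6458)) = 18507/27579 + (-34)²/((-10246/6458)) = 18507*(1/27579) + 1156/((-10246*1/6458)) = 6169/9193 + 1156/(-5123/3229) = 6169/9193 + 1156*(-3229/5123) = 6169/9193 - 3732724/5123 = -34283327945/47095739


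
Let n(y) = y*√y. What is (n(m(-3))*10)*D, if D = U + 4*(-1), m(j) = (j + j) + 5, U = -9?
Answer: 130*I ≈ 130.0*I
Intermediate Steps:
m(j) = 5 + 2*j (m(j) = 2*j + 5 = 5 + 2*j)
n(y) = y^(3/2)
D = -13 (D = -9 + 4*(-1) = -9 - 4 = -13)
(n(m(-3))*10)*D = ((5 + 2*(-3))^(3/2)*10)*(-13) = ((5 - 6)^(3/2)*10)*(-13) = ((-1)^(3/2)*10)*(-13) = (-I*10)*(-13) = -10*I*(-13) = 130*I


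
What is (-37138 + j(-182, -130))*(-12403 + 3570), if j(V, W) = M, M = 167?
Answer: 326564843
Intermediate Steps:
j(V, W) = 167
(-37138 + j(-182, -130))*(-12403 + 3570) = (-37138 + 167)*(-12403 + 3570) = -36971*(-8833) = 326564843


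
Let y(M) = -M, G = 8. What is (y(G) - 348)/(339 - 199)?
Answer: -89/35 ≈ -2.5429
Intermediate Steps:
(y(G) - 348)/(339 - 199) = (-1*8 - 348)/(339 - 199) = (-8 - 348)/140 = -356*1/140 = -89/35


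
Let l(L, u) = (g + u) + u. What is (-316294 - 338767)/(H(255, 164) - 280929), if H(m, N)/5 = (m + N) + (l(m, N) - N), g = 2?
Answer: 655061/278004 ≈ 2.3563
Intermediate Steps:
l(L, u) = 2 + 2*u (l(L, u) = (2 + u) + u = 2 + 2*u)
H(m, N) = 10 + 5*m + 10*N (H(m, N) = 5*((m + N) + ((2 + 2*N) - N)) = 5*((N + m) + (2 + N)) = 5*(2 + m + 2*N) = 10 + 5*m + 10*N)
(-316294 - 338767)/(H(255, 164) - 280929) = (-316294 - 338767)/((10 + 5*255 + 10*164) - 280929) = -655061/((10 + 1275 + 1640) - 280929) = -655061/(2925 - 280929) = -655061/(-278004) = -655061*(-1/278004) = 655061/278004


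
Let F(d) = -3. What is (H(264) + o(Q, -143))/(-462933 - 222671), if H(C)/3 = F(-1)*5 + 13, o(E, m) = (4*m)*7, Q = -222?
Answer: 2005/342802 ≈ 0.0058489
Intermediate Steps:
o(E, m) = 28*m
H(C) = -6 (H(C) = 3*(-3*5 + 13) = 3*(-15 + 13) = 3*(-2) = -6)
(H(264) + o(Q, -143))/(-462933 - 222671) = (-6 + 28*(-143))/(-462933 - 222671) = (-6 - 4004)/(-685604) = -4010*(-1/685604) = 2005/342802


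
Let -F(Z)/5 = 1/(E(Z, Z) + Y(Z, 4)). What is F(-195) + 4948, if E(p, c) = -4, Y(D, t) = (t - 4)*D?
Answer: 19797/4 ≈ 4949.3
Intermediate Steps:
Y(D, t) = D*(-4 + t) (Y(D, t) = (-4 + t)*D = D*(-4 + t))
F(Z) = 5/4 (F(Z) = -5/(-4 + Z*(-4 + 4)) = -5/(-4 + Z*0) = -5/(-4 + 0) = -5/(-4) = -5*(-1/4) = 5/4)
F(-195) + 4948 = 5/4 + 4948 = 19797/4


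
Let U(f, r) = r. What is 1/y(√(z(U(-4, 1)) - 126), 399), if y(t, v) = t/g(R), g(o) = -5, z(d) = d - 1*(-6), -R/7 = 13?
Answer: 5*I*√119/119 ≈ 0.45835*I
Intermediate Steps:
R = -91 (R = -7*13 = -91)
z(d) = 6 + d (z(d) = d + 6 = 6 + d)
y(t, v) = -t/5 (y(t, v) = t/(-5) = t*(-⅕) = -t/5)
1/y(√(z(U(-4, 1)) - 126), 399) = 1/(-√((6 + 1) - 126)/5) = 1/(-√(7 - 126)/5) = 1/(-I*√119/5) = 5*I*√119/119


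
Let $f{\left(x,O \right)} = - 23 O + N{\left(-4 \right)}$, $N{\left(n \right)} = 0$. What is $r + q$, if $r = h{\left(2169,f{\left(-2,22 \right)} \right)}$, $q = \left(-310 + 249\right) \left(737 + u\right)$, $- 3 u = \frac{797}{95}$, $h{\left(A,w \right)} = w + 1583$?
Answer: $- \frac{12457183}{285} \approx -43709.0$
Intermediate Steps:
$f{\left(x,O \right)} = - 23 O$ ($f{\left(x,O \right)} = - 23 O + 0 = - 23 O$)
$h{\left(A,w \right)} = 1583 + w$
$u = - \frac{797}{285}$ ($u = - \frac{797 \cdot \frac{1}{95}}{3} = \left(- \frac{1}{3}\right) \frac{797}{95} = - \frac{797}{285} \approx -2.7965$)
$q = - \frac{12764128}{285}$ ($q = \left(-310 + 249\right) \left(737 - \frac{797}{285}\right) = \left(-61\right) \frac{209248}{285} = - \frac{12764128}{285} \approx -44786.0$)
$r = 1077$ ($r = 1583 - 506 = 1077$)
$r + q = 1077 - \frac{12764128}{285} = - \frac{12457183}{285}$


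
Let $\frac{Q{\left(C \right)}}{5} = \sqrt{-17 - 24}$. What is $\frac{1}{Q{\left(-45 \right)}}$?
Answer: $- \frac{i \sqrt{41}}{205} \approx - 0.031235 i$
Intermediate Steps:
$Q{\left(C \right)} = 5 i \sqrt{41}$ ($Q{\left(C \right)} = 5 \sqrt{-17 - 24} = 5 \sqrt{-41} = 5 i \sqrt{41}$)
$\frac{1}{Q{\left(-45 \right)}} = \frac{1}{5 i \sqrt{41}} = - \frac{i \sqrt{41}}{205}$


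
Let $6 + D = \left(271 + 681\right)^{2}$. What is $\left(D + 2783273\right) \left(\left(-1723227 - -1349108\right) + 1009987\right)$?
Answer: $2346080132628$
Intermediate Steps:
$D = 906298$ ($D = -6 + \left(271 + 681\right)^{2} = -6 + 952^{2} = -6 + 906304 = 906298$)
$\left(D + 2783273\right) \left(\left(-1723227 - -1349108\right) + 1009987\right) = \left(906298 + 2783273\right) \left(\left(-1723227 - -1349108\right) + 1009987\right) = 3689571 \left(\left(-1723227 + 1349108\right) + 1009987\right) = 3689571 \left(-374119 + 1009987\right) = 3689571 \cdot 635868 = 2346080132628$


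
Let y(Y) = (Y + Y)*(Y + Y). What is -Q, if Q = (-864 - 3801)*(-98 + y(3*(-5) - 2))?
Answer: 4935570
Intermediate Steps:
y(Y) = 4*Y**2 (y(Y) = (2*Y)*(2*Y) = 4*Y**2)
Q = -4935570 (Q = (-864 - 3801)*(-98 + 4*(3*(-5) - 2)**2) = -4665*(-98 + 4*(-15 - 2)**2) = -4665*(-98 + 4*(-17)**2) = -4665*(-98 + 4*289) = -4665*(-98 + 1156) = -4665*1058 = -4935570)
-Q = -1*(-4935570) = 4935570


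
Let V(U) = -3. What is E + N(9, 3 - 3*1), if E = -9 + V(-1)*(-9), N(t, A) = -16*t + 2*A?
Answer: -126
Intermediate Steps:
E = 18 (E = -9 - 3*(-9) = -9 + 27 = 18)
E + N(9, 3 - 3*1) = 18 + (-16*9 + 2*(3 - 3*1)) = 18 + (-144 + 2*(3 - 3)) = 18 + (-144 + 2*0) = 18 + (-144 + 0) = 18 - 144 = -126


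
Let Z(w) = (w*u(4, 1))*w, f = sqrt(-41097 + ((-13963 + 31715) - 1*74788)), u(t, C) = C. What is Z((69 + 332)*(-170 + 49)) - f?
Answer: 2354287441 - I*sqrt(98133) ≈ 2.3543e+9 - 313.26*I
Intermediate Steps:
f = I*sqrt(98133) (f = sqrt(-41097 + (17752 - 74788)) = sqrt(-41097 - 57036) = sqrt(-98133) = I*sqrt(98133) ≈ 313.26*I)
Z(w) = w**2 (Z(w) = (w*1)*w = w*w = w**2)
Z((69 + 332)*(-170 + 49)) - f = ((69 + 332)*(-170 + 49))**2 - I*sqrt(98133) = (401*(-121))**2 - I*sqrt(98133) = (-48521)**2 - I*sqrt(98133) = 2354287441 - I*sqrt(98133)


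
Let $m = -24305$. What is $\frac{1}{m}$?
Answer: $- \frac{1}{24305} \approx -4.1144 \cdot 10^{-5}$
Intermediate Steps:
$\frac{1}{m} = \frac{1}{-24305} = - \frac{1}{24305}$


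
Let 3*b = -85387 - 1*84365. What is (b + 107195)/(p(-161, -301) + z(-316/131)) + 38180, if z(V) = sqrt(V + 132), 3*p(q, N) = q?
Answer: 120610352257/3242867 - 1821996*sqrt(138991)/3242867 ≈ 36983.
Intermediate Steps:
p(q, N) = q/3
z(V) = sqrt(132 + V)
b = -56584 (b = (-85387 - 1*84365)/3 = (-85387 - 84365)/3 = (1/3)*(-169752) = -56584)
(b + 107195)/(p(-161, -301) + z(-316/131)) + 38180 = (-56584 + 107195)/((1/3)*(-161) + sqrt(132 - 316/131)) + 38180 = 50611/(-161/3 + sqrt(132 - 316*1/131)) + 38180 = 50611/(-161/3 + sqrt(132 - 316/131)) + 38180 = 50611/(-161/3 + sqrt(16976/131)) + 38180 = 50611/(-161/3 + 4*sqrt(138991)/131) + 38180 = 38180 + 50611/(-161/3 + 4*sqrt(138991)/131)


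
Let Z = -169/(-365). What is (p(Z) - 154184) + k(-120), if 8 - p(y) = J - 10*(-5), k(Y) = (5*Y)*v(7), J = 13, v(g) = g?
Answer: -158439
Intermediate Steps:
Z = 169/365 (Z = -169*(-1/365) = 169/365 ≈ 0.46301)
k(Y) = 35*Y (k(Y) = (5*Y)*7 = 35*Y)
p(y) = -55 (p(y) = 8 - (13 - 10*(-5)) = 8 - (13 + 50) = 8 - 1*63 = 8 - 63 = -55)
(p(Z) - 154184) + k(-120) = (-55 - 154184) + 35*(-120) = -154239 - 4200 = -158439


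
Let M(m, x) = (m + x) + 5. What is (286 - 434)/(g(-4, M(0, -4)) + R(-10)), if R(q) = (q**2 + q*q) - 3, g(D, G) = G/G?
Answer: -74/99 ≈ -0.74747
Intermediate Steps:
M(m, x) = 5 + m + x
g(D, G) = 1
R(q) = -3 + 2*q**2 (R(q) = (q**2 + q**2) - 3 = 2*q**2 - 3 = -3 + 2*q**2)
(286 - 434)/(g(-4, M(0, -4)) + R(-10)) = (286 - 434)/(1 + (-3 + 2*(-10)**2)) = -148/(1 + (-3 + 2*100)) = -148/(1 + (-3 + 200)) = -148/(1 + 197) = -148/198 = -148*1/198 = -74/99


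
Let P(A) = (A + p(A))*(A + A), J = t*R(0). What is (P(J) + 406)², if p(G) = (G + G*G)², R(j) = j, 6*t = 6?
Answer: 164836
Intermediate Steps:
t = 1 (t = (⅙)*6 = 1)
J = 0 (J = 1*0 = 0)
p(G) = (G + G²)²
P(A) = 2*A*(A + A²*(1 + A)²) (P(A) = (A + A²*(1 + A)²)*(A + A) = (A + A²*(1 + A)²)*(2*A) = 2*A*(A + A²*(1 + A)²))
(P(J) + 406)² = (2*0²*(1 + 0*(1 + 0)²) + 406)² = (2*0*(1 + 0*1²) + 406)² = (2*0*(1 + 0*1) + 406)² = (2*0*(1 + 0) + 406)² = (2*0*1 + 406)² = (0 + 406)² = 406² = 164836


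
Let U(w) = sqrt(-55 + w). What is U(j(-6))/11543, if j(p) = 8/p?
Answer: 13*I*sqrt(3)/34629 ≈ 0.00065023*I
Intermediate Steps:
U(j(-6))/11543 = sqrt(-55 + 8/(-6))/11543 = sqrt(-55 + 8*(-1/6))*(1/11543) = sqrt(-55 - 4/3)*(1/11543) = sqrt(-169/3)*(1/11543) = (13*I*sqrt(3)/3)*(1/11543) = 13*I*sqrt(3)/34629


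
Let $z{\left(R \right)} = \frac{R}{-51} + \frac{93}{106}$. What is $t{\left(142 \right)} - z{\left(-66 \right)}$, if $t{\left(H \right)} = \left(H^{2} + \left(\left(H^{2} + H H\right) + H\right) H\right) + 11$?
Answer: $\frac{10391976917}{1802} \approx 5.7669 \cdot 10^{6}$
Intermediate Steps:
$t{\left(H \right)} = 11 + H^{2} + H \left(H + 2 H^{2}\right)$ ($t{\left(H \right)} = \left(H^{2} + \left(\left(H^{2} + H^{2}\right) + H\right) H\right) + 11 = \left(H^{2} + \left(2 H^{2} + H\right) H\right) + 11 = \left(H^{2} + \left(H + 2 H^{2}\right) H\right) + 11 = \left(H^{2} + H \left(H + 2 H^{2}\right)\right) + 11 = 11 + H^{2} + H \left(H + 2 H^{2}\right)$)
$z{\left(R \right)} = \frac{93}{106} - \frac{R}{51}$ ($z{\left(R \right)} = R \left(- \frac{1}{51}\right) + 93 \cdot \frac{1}{106} = - \frac{R}{51} + \frac{93}{106} = \frac{93}{106} - \frac{R}{51}$)
$t{\left(142 \right)} - z{\left(-66 \right)} = \left(11 + 2 \cdot 142^{2} + 2 \cdot 142^{3}\right) - \left(\frac{93}{106} - - \frac{22}{17}\right) = \left(11 + 2 \cdot 20164 + 2 \cdot 2863288\right) - \left(\frac{93}{106} + \frac{22}{17}\right) = \left(11 + 40328 + 5726576\right) - \frac{3913}{1802} = 5766915 - \frac{3913}{1802} = \frac{10391976917}{1802}$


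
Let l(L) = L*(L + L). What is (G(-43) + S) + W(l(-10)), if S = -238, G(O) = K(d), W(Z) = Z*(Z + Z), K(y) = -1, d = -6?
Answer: 79761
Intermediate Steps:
l(L) = 2*L**2 (l(L) = L*(2*L) = 2*L**2)
W(Z) = 2*Z**2 (W(Z) = Z*(2*Z) = 2*Z**2)
G(O) = -1
(G(-43) + S) + W(l(-10)) = (-1 - 238) + 2*(2*(-10)**2)**2 = -239 + 2*(2*100)**2 = -239 + 2*200**2 = -239 + 2*40000 = -239 + 80000 = 79761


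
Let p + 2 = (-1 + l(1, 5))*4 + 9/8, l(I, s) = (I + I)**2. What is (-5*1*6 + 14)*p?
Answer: -178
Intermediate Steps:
l(I, s) = 4*I**2 (l(I, s) = (2*I)**2 = 4*I**2)
p = 89/8 (p = -2 + ((-1 + 4*1**2)*4 + 9/8) = -2 + ((-1 + 4*1)*4 + 9*(1/8)) = -2 + ((-1 + 4)*4 + 9/8) = -2 + (3*4 + 9/8) = -2 + (12 + 9/8) = -2 + 105/8 = 89/8 ≈ 11.125)
(-5*1*6 + 14)*p = (-5*1*6 + 14)*(89/8) = (-5*6 + 14)*(89/8) = (-30 + 14)*(89/8) = -16*89/8 = -178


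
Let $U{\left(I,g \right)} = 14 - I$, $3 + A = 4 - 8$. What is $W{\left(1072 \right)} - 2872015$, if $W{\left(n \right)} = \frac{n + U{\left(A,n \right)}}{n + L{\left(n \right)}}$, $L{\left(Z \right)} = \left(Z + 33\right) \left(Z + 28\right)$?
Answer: $- \frac{3494013031487}{1216572} \approx -2.872 \cdot 10^{6}$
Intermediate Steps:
$A = -7$ ($A = -3 + \left(4 - 8\right) = -3 - 4 = -7$)
$L{\left(Z \right)} = \left(28 + Z\right) \left(33 + Z\right)$ ($L{\left(Z \right)} = \left(33 + Z\right) \left(28 + Z\right) = \left(28 + Z\right) \left(33 + Z\right)$)
$W{\left(n \right)} = \frac{21 + n}{924 + n^{2} + 62 n}$ ($W{\left(n \right)} = \frac{n + \left(14 - -7\right)}{n + \left(924 + n^{2} + 61 n\right)} = \frac{n + \left(14 + 7\right)}{924 + n^{2} + 62 n} = \frac{n + 21}{924 + n^{2} + 62 n} = \frac{21 + n}{924 + n^{2} + 62 n}$)
$W{\left(1072 \right)} - 2872015 = \frac{21 + 1072}{924 + 1072^{2} + 62 \cdot 1072} - 2872015 = \frac{1}{924 + 1149184 + 66464} \cdot 1093 - 2872015 = \frac{1}{1216572} \cdot 1093 - 2872015 = \frac{1093}{1216572} - 2872015 = - \frac{3494013031487}{1216572}$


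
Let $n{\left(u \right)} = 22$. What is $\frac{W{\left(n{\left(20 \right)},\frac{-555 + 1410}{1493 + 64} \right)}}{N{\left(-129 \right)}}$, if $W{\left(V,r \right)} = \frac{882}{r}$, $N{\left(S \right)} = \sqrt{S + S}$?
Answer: $- \frac{25431 i \sqrt{258}}{4085} \approx - 99.996 i$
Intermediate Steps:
$N{\left(S \right)} = \sqrt{2} \sqrt{S}$ ($N{\left(S \right)} = \sqrt{2 S} = \sqrt{2} \sqrt{S}$)
$\frac{W{\left(n{\left(20 \right)},\frac{-555 + 1410}{1493 + 64} \right)}}{N{\left(-129 \right)}} = \frac{882 \frac{1}{\left(-555 + 1410\right) \frac{1}{1493 + 64}}}{\sqrt{2} \sqrt{-129}} = \frac{882 \frac{1}{855 \cdot \frac{1}{1557}}}{\sqrt{2} i \sqrt{129}} = \frac{882 \frac{1}{855 \cdot \frac{1}{1557}}}{i \sqrt{258}} = \frac{882}{\frac{95}{173}} \left(- \frac{i \sqrt{258}}{258}\right) = 882 \cdot \frac{173}{95} \left(- \frac{i \sqrt{258}}{258}\right) = \frac{152586 \left(- \frac{i \sqrt{258}}{258}\right)}{95} = - \frac{25431 i \sqrt{258}}{4085}$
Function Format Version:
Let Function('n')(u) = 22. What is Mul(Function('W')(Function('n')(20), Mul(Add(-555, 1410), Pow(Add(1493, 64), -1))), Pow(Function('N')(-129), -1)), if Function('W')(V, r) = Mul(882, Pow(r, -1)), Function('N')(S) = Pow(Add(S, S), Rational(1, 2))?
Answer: Mul(Rational(-25431, 4085), I, Pow(258, Rational(1, 2))) ≈ Mul(-99.996, I)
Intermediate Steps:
Function('N')(S) = Mul(Pow(2, Rational(1, 2)), Pow(S, Rational(1, 2))) (Function('N')(S) = Pow(Mul(2, S), Rational(1, 2)) = Mul(Pow(2, Rational(1, 2)), Pow(S, Rational(1, 2))))
Mul(Function('W')(Function('n')(20), Mul(Add(-555, 1410), Pow(Add(1493, 64), -1))), Pow(Function('N')(-129), -1)) = Mul(Mul(882, Pow(Mul(Add(-555, 1410), Pow(Add(1493, 64), -1)), -1)), Pow(Mul(Pow(2, Rational(1, 2)), Pow(-129, Rational(1, 2))), -1)) = Mul(Mul(882, Pow(Mul(855, Pow(1557, -1)), -1)), Pow(Mul(Pow(2, Rational(1, 2)), Mul(I, Pow(129, Rational(1, 2)))), -1)) = Mul(Mul(882, Pow(Mul(855, Rational(1, 1557)), -1)), Pow(Mul(I, Pow(258, Rational(1, 2))), -1)) = Mul(Mul(882, Pow(Rational(95, 173), -1)), Mul(Rational(-1, 258), I, Pow(258, Rational(1, 2)))) = Mul(Mul(882, Rational(173, 95)), Mul(Rational(-1, 258), I, Pow(258, Rational(1, 2)))) = Mul(Rational(152586, 95), Mul(Rational(-1, 258), I, Pow(258, Rational(1, 2)))) = Mul(Rational(-25431, 4085), I, Pow(258, Rational(1, 2)))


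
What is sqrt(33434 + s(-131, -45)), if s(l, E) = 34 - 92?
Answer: 4*sqrt(2086) ≈ 182.69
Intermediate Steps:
s(l, E) = -58
sqrt(33434 + s(-131, -45)) = sqrt(33434 - 58) = sqrt(33376) = 4*sqrt(2086)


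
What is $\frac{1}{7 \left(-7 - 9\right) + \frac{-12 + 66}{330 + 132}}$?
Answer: $- \frac{77}{8615} \approx -0.0089379$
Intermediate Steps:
$\frac{1}{7 \left(-7 - 9\right) + \frac{-12 + 66}{330 + 132}} = \frac{1}{7 \left(-16\right) + \frac{54}{462}} = \frac{1}{-112 + 54 \cdot \frac{1}{462}} = \frac{1}{-112 + \frac{9}{77}} = \frac{1}{- \frac{8615}{77}} = - \frac{77}{8615}$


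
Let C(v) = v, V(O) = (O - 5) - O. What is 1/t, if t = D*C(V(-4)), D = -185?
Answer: 1/925 ≈ 0.0010811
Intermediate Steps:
V(O) = -5 (V(O) = (-5 + O) - O = -5)
t = 925 (t = -185*(-5) = 925)
1/t = 1/925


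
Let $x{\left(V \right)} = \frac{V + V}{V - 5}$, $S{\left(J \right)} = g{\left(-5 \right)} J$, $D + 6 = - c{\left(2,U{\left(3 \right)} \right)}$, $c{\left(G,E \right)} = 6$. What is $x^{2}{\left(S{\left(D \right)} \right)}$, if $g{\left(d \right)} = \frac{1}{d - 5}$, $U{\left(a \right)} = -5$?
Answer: $\frac{144}{361} \approx 0.39889$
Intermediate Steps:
$g{\left(d \right)} = \frac{1}{-5 + d}$
$D = -12$ ($D = -6 - 6 = -12$)
$S{\left(J \right)} = - \frac{J}{10}$ ($S{\left(J \right)} = \frac{J}{-5 - 5} = \frac{J}{-10} = - \frac{J}{10}$)
$x{\left(V \right)} = \frac{2 V}{-5 + V}$
$x^{2}{\left(S{\left(D \right)} \right)} = \left(\frac{2 \left(\left(- \frac{1}{10}\right) \left(-12\right)\right)}{-5 - - \frac{6}{5}}\right)^{2} = \left(2 \cdot \frac{6}{5} \frac{1}{-5 + \frac{6}{5}}\right)^{2} = \left(2 \cdot \frac{6}{5} \frac{1}{- \frac{19}{5}}\right)^{2} = \left(2 \cdot \frac{6}{5} \left(- \frac{5}{19}\right)\right)^{2} = \left(- \frac{12}{19}\right)^{2} = \frac{144}{361}$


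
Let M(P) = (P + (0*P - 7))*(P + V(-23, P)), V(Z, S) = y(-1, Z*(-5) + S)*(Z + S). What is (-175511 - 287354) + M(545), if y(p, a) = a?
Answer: 185182105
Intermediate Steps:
V(Z, S) = (S + Z)*(S - 5*Z) (V(Z, S) = (Z*(-5) + S)*(Z + S) = (-5*Z + S)*(S + Z) = (S - 5*Z)*(S + Z) = (S + Z)*(S - 5*Z))
M(P) = (-7 + P)*(P + (-23 + P)*(115 + P)) (M(P) = (P + (0*P - 7))*(P + (P - 23)*(P - 5*(-23))) = (P + (0 - 7))*(P + (-23 + P)*(P + 115)) = (P - 7)*(P + (-23 + P)*(115 + P)) = (-7 + P)*(P + (-23 + P)*(115 + P)))
(-175511 - 287354) + M(545) = (-175511 - 287354) + (18515 + 545³ - 3296*545 + 86*545²) = -462865 + (18515 + 161878625 - 1796320 + 86*297025) = -462865 + (18515 + 161878625 - 1796320 + 25544150) = -462865 + 185644970 = 185182105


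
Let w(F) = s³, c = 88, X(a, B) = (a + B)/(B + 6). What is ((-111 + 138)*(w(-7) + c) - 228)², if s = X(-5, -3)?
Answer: 2676496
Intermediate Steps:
X(a, B) = (B + a)/(6 + B)
s = -8/3 (s = (-3 - 5)/(6 - 3) = -8/3 ≈ -2.6667)
w(F) = -512/27 (w(F) = (-8/3)³ = -512/27)
((-111 + 138)*(w(-7) + c) - 228)² = ((-111 + 138)*(-512/27 + 88) - 228)² = (27*(1864/27) - 228)² = (1864 - 228)² = 1636² = 2676496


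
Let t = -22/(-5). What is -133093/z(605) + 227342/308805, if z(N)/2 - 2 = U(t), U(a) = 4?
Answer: -4566339529/411740 ≈ -11090.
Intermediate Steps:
t = 22/5 (t = -22*(-1/5) = 22/5 ≈ 4.4000)
z(N) = 12 (z(N) = 4 + 2*4 = 4 + 8 = 12)
-133093/z(605) + 227342/308805 = -133093/12 + 227342/308805 = -4566339529/411740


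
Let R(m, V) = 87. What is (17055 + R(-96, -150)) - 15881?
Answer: 1261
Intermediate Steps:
(17055 + R(-96, -150)) - 15881 = (17055 + 87) - 15881 = 17142 - 15881 = 1261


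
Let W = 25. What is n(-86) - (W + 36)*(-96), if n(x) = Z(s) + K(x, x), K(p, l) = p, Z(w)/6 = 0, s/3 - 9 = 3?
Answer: 5770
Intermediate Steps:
s = 36 (s = 27 + 3*3 = 27 + 9 = 36)
Z(w) = 0 (Z(w) = 6*0 = 0)
n(x) = x (n(x) = 0 + x = x)
n(-86) - (W + 36)*(-96) = -86 - (25 + 36)*(-96) = -86 - 61*(-96) = -86 - 1*(-5856) = -86 + 5856 = 5770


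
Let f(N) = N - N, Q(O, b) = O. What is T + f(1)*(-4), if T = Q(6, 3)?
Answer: 6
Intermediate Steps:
T = 6
f(N) = 0
T + f(1)*(-4) = 6 + 0*(-4) = 6 + 0 = 6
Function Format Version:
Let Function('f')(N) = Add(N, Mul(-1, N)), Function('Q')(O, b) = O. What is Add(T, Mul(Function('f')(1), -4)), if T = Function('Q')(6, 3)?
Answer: 6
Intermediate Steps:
T = 6
Function('f')(N) = 0
Add(T, Mul(Function('f')(1), -4)) = Add(6, Mul(0, -4)) = Add(6, 0) = 6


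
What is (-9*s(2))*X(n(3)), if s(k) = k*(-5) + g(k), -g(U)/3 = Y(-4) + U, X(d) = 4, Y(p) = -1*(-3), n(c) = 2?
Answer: 900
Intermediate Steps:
Y(p) = 3
g(U) = -9 - 3*U (g(U) = -3*(3 + U) = -9 - 3*U)
s(k) = -9 - 8*k (s(k) = k*(-5) + (-9 - 3*k) = -5*k + (-9 - 3*k) = -9 - 8*k)
(-9*s(2))*X(n(3)) = -9*(-9 - 8*2)*4 = -9*(-9 - 16)*4 = -9*(-25)*4 = 225*4 = 900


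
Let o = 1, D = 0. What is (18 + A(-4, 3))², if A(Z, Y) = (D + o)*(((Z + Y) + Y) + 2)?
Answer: 484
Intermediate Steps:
A(Z, Y) = 2 + Z + 2*Y (A(Z, Y) = (0 + 1)*(((Z + Y) + Y) + 2) = 1*(((Y + Z) + Y) + 2) = 1*((Z + 2*Y) + 2) = 1*(2 + Z + 2*Y) = 2 + Z + 2*Y)
(18 + A(-4, 3))² = (18 + (2 - 4 + 2*3))² = (18 + (2 - 4 + 6))² = (18 + 4)² = 22² = 484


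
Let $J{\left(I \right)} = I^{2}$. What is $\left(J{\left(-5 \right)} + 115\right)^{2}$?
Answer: $19600$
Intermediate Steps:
$\left(J{\left(-5 \right)} + 115\right)^{2} = \left(\left(-5\right)^{2} + 115\right)^{2} = \left(25 + 115\right)^{2} = 140^{2} = 19600$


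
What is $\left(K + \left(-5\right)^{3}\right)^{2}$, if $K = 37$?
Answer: $7744$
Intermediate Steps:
$\left(K + \left(-5\right)^{3}\right)^{2} = \left(37 + \left(-5\right)^{3}\right)^{2} = \left(37 - 125\right)^{2} = \left(-88\right)^{2} = 7744$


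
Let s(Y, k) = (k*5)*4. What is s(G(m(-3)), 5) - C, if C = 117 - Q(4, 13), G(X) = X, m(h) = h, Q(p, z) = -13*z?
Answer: -186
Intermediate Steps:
s(Y, k) = 20*k (s(Y, k) = (5*k)*4 = 20*k)
C = 286 (C = 117 - (-13)*13 = 117 - 1*(-169) = 117 + 169 = 286)
s(G(m(-3)), 5) - C = 20*5 - 1*286 = 100 - 286 = -186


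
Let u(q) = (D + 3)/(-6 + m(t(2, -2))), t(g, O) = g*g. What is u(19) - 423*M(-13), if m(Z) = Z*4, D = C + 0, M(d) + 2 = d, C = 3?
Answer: 31728/5 ≈ 6345.6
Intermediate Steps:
M(d) = -2 + d
t(g, O) = g**2
D = 3 (D = 3 + 0 = 3)
m(Z) = 4*Z
u(q) = 3/5 (u(q) = (3 + 3)/(-6 + 4*2**2) = 6/(-6 + 4*4) = 6/(-6 + 16) = 6/10 = 6*(1/10) = 3/5)
u(19) - 423*M(-13) = 3/5 - 423*(-2 - 13) = 3/5 - 423*(-15) = 3/5 + 6345 = 31728/5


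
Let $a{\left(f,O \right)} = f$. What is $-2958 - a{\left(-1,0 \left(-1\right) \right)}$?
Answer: $-2957$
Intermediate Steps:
$-2958 - a{\left(-1,0 \left(-1\right) \right)} = -2958 - -1 = -2958 + 1 = -2957$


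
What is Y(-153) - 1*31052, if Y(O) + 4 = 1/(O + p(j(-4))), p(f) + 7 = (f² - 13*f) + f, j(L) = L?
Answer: -2981377/96 ≈ -31056.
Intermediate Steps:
p(f) = -7 + f² - 12*f (p(f) = -7 + ((f² - 13*f) + f) = -7 + (f² - 12*f) = -7 + f² - 12*f)
Y(O) = -4 + 1/(57 + O) (Y(O) = -4 + 1/(O + (-7 + (-4)² - 12*(-4))) = -4 + 1/(O + (-7 + 16 + 48)) = -4 + 1/(O + 57) = -4 + 1/(57 + O))
Y(-153) - 1*31052 = (-227 - 4*(-153))/(57 - 153) - 1*31052 = (-227 + 612)/(-96) - 31052 = -1/96*385 - 31052 = -385/96 - 31052 = -2981377/96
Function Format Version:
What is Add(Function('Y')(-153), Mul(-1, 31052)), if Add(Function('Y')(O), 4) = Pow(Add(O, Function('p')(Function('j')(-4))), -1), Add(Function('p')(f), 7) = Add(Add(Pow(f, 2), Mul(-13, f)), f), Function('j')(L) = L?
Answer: Rational(-2981377, 96) ≈ -31056.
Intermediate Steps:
Function('p')(f) = Add(-7, Pow(f, 2), Mul(-12, f)) (Function('p')(f) = Add(-7, Add(Add(Pow(f, 2), Mul(-13, f)), f)) = Add(-7, Add(Pow(f, 2), Mul(-12, f))) = Add(-7, Pow(f, 2), Mul(-12, f)))
Function('Y')(O) = Add(-4, Pow(Add(57, O), -1)) (Function('Y')(O) = Add(-4, Pow(Add(O, Add(-7, Pow(-4, 2), Mul(-12, -4))), -1)) = Add(-4, Pow(Add(O, Add(-7, 16, 48)), -1)) = Add(-4, Pow(Add(O, 57), -1)) = Add(-4, Pow(Add(57, O), -1)))
Add(Function('Y')(-153), Mul(-1, 31052)) = Add(Mul(Pow(Add(57, -153), -1), Add(-227, Mul(-4, -153))), Mul(-1, 31052)) = Add(Mul(Pow(-96, -1), Add(-227, 612)), -31052) = Add(Mul(Rational(-1, 96), 385), -31052) = Add(Rational(-385, 96), -31052) = Rational(-2981377, 96)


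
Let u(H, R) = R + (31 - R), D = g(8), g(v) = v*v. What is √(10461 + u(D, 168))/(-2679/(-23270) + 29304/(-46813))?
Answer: -167590540*√2623/42807081 ≈ -200.51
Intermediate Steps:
g(v) = v²
D = 64 (D = 8² = 64)
u(H, R) = 31
√(10461 + u(D, 168))/(-2679/(-23270) + 29304/(-46813)) = √(10461 + 31)/(-2679/(-23270) + 29304/(-46813)) = √10492/(-2679*(-1/23270) + 29304*(-1/46813)) = (2*√2623)/(2679/23270 - 29304/46813) = (2*√2623)/(-42807081/83795270) = (2*√2623)*(-83795270/42807081) = -167590540*√2623/42807081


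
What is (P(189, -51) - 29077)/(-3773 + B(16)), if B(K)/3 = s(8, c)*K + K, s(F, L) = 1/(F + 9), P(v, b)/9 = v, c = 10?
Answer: 465392/63277 ≈ 7.3548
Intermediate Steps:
P(v, b) = 9*v
s(F, L) = 1/(9 + F)
B(K) = 54*K/17 (B(K) = 3*(K/(9 + 8) + K) = 3*(K/17 + K) = 3*(18*K/17) = 54*K/17)
(P(189, -51) - 29077)/(-3773 + B(16)) = (9*189 - 29077)/(-3773 + (54/17)*16) = (1701 - 29077)/(-3773 + 864/17) = -27376/(-63277/17) = -27376*(-17/63277) = 465392/63277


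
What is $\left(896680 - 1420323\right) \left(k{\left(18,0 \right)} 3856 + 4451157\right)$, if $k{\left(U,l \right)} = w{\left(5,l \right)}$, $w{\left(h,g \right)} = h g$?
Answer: $-2330817204951$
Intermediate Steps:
$w{\left(h,g \right)} = g h$
$k{\left(U,l \right)} = 5 l$ ($k{\left(U,l \right)} = l 5 = 5 l$)
$\left(896680 - 1420323\right) \left(k{\left(18,0 \right)} 3856 + 4451157\right) = \left(896680 - 1420323\right) \left(5 \cdot 0 \cdot 3856 + 4451157\right) = - 523643 \left(0 \cdot 3856 + 4451157\right) = - 523643 \left(0 + 4451157\right) = \left(-523643\right) 4451157 = -2330817204951$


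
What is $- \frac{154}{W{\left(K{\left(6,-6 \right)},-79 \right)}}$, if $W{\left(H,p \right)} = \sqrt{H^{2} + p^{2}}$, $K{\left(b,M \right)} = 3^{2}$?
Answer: $- \frac{77 \sqrt{6322}}{3161} \approx -1.9368$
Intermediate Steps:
$K{\left(b,M \right)} = 9$
$- \frac{154}{W{\left(K{\left(6,-6 \right)},-79 \right)}} = - \frac{154}{\sqrt{9^{2} + \left(-79\right)^{2}}} = - \frac{154}{\sqrt{81 + 6241}} = - \frac{154}{\sqrt{6322}} = - 154 \frac{\sqrt{6322}}{6322} = - \frac{77 \sqrt{6322}}{3161}$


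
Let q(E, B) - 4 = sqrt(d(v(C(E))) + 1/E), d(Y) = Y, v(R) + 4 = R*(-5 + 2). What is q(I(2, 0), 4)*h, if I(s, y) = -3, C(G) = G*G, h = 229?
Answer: 916 + 229*I*sqrt(282)/3 ≈ 916.0 + 1281.9*I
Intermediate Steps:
C(G) = G**2
v(R) = -4 - 3*R (v(R) = -4 + R*(-5 + 2) = -4 + R*(-3) = -4 - 3*R)
q(E, B) = 4 + sqrt(-4 + 1/E - 3*E**2) (q(E, B) = 4 + sqrt((-4 - 3*E**2) + 1/E) = 4 + sqrt(-4 + 1/E - 3*E**2))
q(I(2, 0), 4)*h = (4 + sqrt(-4 + 1/(-3) - 3*(-3)**2))*229 = (4 + sqrt(-4 - 1/3 - 3*9))*229 = (4 + sqrt(-4 - 1/3 - 27))*229 = (4 + sqrt(-94/3))*229 = (4 + I*sqrt(282)/3)*229 = 916 + 229*I*sqrt(282)/3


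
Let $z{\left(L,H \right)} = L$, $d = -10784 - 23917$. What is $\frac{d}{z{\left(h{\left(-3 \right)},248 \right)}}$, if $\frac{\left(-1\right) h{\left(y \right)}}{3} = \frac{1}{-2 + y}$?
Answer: $-57835$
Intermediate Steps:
$d = -34701$
$h{\left(y \right)} = - \frac{3}{-2 + y}$
$\frac{d}{z{\left(h{\left(-3 \right)},248 \right)}} = - \frac{34701}{\left(-3\right) \frac{1}{-2 - 3}} = - \frac{34701}{\left(-3\right) \frac{1}{-5}} = - \frac{34701}{\left(-3\right) \left(- \frac{1}{5}\right)} = - \frac{34701}{\frac{3}{5}} = \left(-34701\right) \frac{5}{3} = -57835$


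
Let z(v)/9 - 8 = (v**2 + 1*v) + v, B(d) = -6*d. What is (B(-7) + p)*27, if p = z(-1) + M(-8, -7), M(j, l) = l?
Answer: 2646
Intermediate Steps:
z(v) = 72 + 9*v**2 + 18*v (z(v) = 72 + 9*((v**2 + 1*v) + v) = 72 + 9*((v**2 + v) + v) = 72 + 9*((v + v**2) + v) = 72 + 9*(v**2 + 2*v) = 72 + (9*v**2 + 18*v) = 72 + 9*v**2 + 18*v)
p = 56 (p = (72 + 9*(-1)**2 + 18*(-1)) - 7 = (72 + 9*1 - 18) - 7 = (72 + 9 - 18) - 7 = 63 - 7 = 56)
(B(-7) + p)*27 = (-6*(-7) + 56)*27 = (42 + 56)*27 = 98*27 = 2646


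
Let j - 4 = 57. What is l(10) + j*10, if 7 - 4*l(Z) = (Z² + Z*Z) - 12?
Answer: 2259/4 ≈ 564.75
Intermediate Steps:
l(Z) = 19/4 - Z²/2 (l(Z) = 7/4 - ((Z² + Z*Z) - 12)/4 = 7/4 - ((Z² + Z²) - 12)/4 = 7/4 - (2*Z² - 12)/4 = 7/4 - (-12 + 2*Z²)/4 = 7/4 + (3 - Z²/2) = 19/4 - Z²/2)
j = 61 (j = 4 + 57 = 61)
l(10) + j*10 = (19/4 - ½*10²) + 61*10 = (19/4 - ½*100) + 610 = (19/4 - 50) + 610 = -181/4 + 610 = 2259/4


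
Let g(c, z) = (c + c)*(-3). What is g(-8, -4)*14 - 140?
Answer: 532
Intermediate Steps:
g(c, z) = -6*c (g(c, z) = (2*c)*(-3) = -6*c)
g(-8, -4)*14 - 140 = -6*(-8)*14 - 140 = 48*14 - 140 = 672 - 140 = 532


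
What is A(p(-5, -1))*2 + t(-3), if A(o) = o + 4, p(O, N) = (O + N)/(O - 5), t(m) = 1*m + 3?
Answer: 46/5 ≈ 9.2000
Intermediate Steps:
t(m) = 3 + m (t(m) = m + 3 = 3 + m)
p(O, N) = (N + O)/(-5 + O)
A(o) = 4 + o
A(p(-5, -1))*2 + t(-3) = (4 + (-1 - 5)/(-5 - 5))*2 + (3 - 3) = (4 - 6/(-10))*2 + 0 = (4 - ⅒*(-6))*2 + 0 = (4 + ⅗)*2 + 0 = (23/5)*2 + 0 = 46/5 + 0 = 46/5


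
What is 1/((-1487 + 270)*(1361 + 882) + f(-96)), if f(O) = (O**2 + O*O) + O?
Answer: -1/2711395 ≈ -3.6881e-7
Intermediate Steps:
f(O) = O + 2*O**2 (f(O) = (O**2 + O**2) + O = 2*O**2 + O = O + 2*O**2)
1/((-1487 + 270)*(1361 + 882) + f(-96)) = 1/((-1487 + 270)*(1361 + 882) - 96*(1 + 2*(-96))) = 1/(-1217*2243 - 96*(1 - 192)) = 1/(-2729731 - 96*(-191)) = 1/(-2729731 + 18336) = 1/(-2711395) = -1/2711395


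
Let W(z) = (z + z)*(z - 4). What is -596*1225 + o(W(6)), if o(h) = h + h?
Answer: -730052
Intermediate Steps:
W(z) = 2*z*(-4 + z) (W(z) = (2*z)*(-4 + z) = 2*z*(-4 + z))
o(h) = 2*h
-596*1225 + o(W(6)) = -596*1225 + 2*(2*6*(-4 + 6)) = -730100 + 2*(2*6*2) = -730100 + 2*24 = -730100 + 48 = -730052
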